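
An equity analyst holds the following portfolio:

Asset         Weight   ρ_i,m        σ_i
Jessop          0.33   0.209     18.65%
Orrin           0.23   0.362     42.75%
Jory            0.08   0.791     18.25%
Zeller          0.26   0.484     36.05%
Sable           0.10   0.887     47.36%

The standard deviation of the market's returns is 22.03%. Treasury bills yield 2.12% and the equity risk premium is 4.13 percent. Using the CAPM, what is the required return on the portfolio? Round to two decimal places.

β_Jessop = 0.209 × 18.65% / 22.03% = 0.1769
β_Orrin = 0.362 × 42.75% / 22.03% = 0.7025
β_Jory = 0.791 × 18.25% / 22.03% = 0.6553
β_Zeller = 0.484 × 36.05% / 22.03% = 0.7920
β_Sable = 0.887 × 47.36% / 22.03% = 1.9069
β_P = Σ w_i β_i = 0.33×0.1769 + 0.23×0.7025 + 0.08×0.6553 + 0.26×0.7920 + 0.10×1.9069 = 0.6690
E(R_P) = R_f + β_P × MRP = 2.12% + 0.6690 × 4.13% = 4.88%

4.88%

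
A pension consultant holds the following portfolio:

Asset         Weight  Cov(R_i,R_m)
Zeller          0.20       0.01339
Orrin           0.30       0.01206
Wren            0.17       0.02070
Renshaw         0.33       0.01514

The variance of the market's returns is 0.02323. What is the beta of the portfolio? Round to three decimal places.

0.638

β_Zeller = 0.01339 / 0.02323 = 0.5764
β_Orrin = 0.01206 / 0.02323 = 0.5192
β_Wren = 0.02070 / 0.02323 = 0.8911
β_Renshaw = 0.01514 / 0.02323 = 0.6517
β_P = Σ w_i β_i = 0.20×0.5764 + 0.30×0.5192 + 0.17×0.8911 + 0.33×0.6517 = 0.6376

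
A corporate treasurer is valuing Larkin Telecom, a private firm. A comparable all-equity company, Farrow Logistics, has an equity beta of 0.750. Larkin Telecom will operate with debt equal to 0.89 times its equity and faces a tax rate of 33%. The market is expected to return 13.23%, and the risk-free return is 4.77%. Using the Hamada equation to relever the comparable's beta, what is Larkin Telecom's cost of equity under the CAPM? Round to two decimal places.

β_L = β_U × [1 + (1 − t)(D/E)] = 0.750 × [1 + (1 − 0.33) × 0.89]
    = 0.750 × [1 + 0.67 × 0.89] = 0.750 × 1.5963 = 1.1972
MRP = 13.23% − 4.77% = 8.46%
E(R) = R_f + β_L × MRP = 4.77% + 1.1972 × 8.46% = 14.90%

14.90%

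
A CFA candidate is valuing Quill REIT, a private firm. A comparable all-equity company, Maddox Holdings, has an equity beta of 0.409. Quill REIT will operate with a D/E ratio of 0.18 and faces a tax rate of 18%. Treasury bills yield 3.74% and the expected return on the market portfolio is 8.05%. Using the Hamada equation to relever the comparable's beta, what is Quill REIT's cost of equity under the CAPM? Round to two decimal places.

5.76%

β_L = β_U × [1 + (1 − t)(D/E)] = 0.409 × [1 + (1 − 0.18) × 0.18]
    = 0.409 × [1 + 0.82 × 0.18] = 0.409 × 1.1476 = 0.4694
MRP = 8.05% − 3.74% = 4.31%
E(R) = R_f + β_L × MRP = 3.74% + 0.4694 × 4.31% = 5.76%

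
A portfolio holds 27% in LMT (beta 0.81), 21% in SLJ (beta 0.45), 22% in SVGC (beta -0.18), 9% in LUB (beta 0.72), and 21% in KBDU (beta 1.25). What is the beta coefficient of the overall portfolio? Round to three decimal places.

0.601

β_P = Σ w_i β_i = 0.27×0.81 + 0.21×0.45 + 0.22×-0.18 + 0.09×0.72 + 0.21×1.25 = 0.6009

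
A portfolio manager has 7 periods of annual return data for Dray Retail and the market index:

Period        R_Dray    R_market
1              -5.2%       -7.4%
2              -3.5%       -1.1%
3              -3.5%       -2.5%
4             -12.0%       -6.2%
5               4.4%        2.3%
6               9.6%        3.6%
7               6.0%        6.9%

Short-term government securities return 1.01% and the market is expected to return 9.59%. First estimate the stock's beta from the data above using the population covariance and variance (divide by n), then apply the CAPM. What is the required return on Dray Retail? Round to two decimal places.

11.96%

Mean R_i = (-5.2 − 3.5 − 3.5 − 12.0 + 4.4 + 9.6 + 6.0) / 7 = -0.6000%
Mean R_m = (-7.4 − 1.1 − 2.5 − 6.2 + 2.3 + 3.6 + 6.9) / 7 = -0.6286%
Σ(R_i − R̄_i)(R_m − R̄_m) = 208.9200  ⇒  Cov = 208.9200 / 7 = 29.8457
Σ(R_m − R̄_m)² = 163.7543  ⇒  Var(R_m) = 163.7543 / 7 = 23.3935
β = Cov / Var(R_m) = 29.8457 / 23.3935 = 1.2758
MRP = 9.59% − 1.01% = 8.58%
E(R) = R_f + β × MRP = 1.01% + 1.2758 × 8.58% = 11.96%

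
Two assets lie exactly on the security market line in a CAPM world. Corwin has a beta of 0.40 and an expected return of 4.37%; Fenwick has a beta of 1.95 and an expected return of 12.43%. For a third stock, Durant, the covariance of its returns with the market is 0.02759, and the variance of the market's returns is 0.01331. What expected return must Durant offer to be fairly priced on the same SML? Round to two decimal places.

MRP = (12.43% − 4.37%) / (1.95 − 0.40) = 5.2000%
R_f = 4.37% − 0.40 × 5.2000% = 2.2900%
β_Durant = Cov / Var(R_m) = 0.02759 / 0.01331 = 2.0729
E(R_Durant) = R_f + β × MRP = 2.2900% + 2.0729 × 5.2000% = 13.07%

13.07%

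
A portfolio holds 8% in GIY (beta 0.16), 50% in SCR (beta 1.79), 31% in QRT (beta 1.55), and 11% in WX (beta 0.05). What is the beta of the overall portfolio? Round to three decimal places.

β_P = Σ w_i β_i = 0.08×0.16 + 0.50×1.79 + 0.31×1.55 + 0.11×0.05 = 1.3938

1.394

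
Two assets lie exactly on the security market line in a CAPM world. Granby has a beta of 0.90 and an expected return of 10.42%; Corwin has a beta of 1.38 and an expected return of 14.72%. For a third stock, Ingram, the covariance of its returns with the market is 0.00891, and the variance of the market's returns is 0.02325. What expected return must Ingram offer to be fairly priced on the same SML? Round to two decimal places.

5.79%

MRP = (14.72% − 10.42%) / (1.38 − 0.90) = 8.9583%
R_f = 10.42% − 0.90 × 8.9583% = 2.3575%
β_Ingram = Cov / Var(R_m) = 0.00891 / 0.02325 = 0.3832
E(R_Ingram) = R_f + β × MRP = 2.3575% + 0.3832 × 8.9583% = 5.79%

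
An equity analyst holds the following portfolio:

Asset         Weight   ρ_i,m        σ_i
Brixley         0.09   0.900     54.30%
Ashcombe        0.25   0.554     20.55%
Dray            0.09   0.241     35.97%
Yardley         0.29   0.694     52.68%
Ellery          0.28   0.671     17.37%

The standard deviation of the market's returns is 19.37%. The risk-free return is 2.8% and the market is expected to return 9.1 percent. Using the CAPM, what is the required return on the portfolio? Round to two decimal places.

β_Brixley = 0.900 × 54.30% / 19.37% = 2.5230
β_Ashcombe = 0.554 × 20.55% / 19.37% = 0.5877
β_Dray = 0.241 × 35.97% / 19.37% = 0.4475
β_Yardley = 0.694 × 52.68% / 19.37% = 1.8875
β_Ellery = 0.671 × 17.37% / 19.37% = 0.6017
β_P = Σ w_i β_i = 0.09×2.5230 + 0.25×0.5877 + 0.09×0.4475 + 0.29×1.8875 + 0.28×0.6017 = 1.1301
MRP = 9.1% − 2.8% = 6.30%
E(R_P) = R_f + β_P × MRP = 2.8% + 1.1301 × 6.3% = 9.92%

9.92%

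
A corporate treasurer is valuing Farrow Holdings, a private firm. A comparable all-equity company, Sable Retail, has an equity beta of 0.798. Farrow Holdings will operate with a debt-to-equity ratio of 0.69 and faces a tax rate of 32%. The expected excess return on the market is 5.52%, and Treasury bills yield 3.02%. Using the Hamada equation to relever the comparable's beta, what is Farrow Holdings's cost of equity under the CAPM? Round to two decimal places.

9.49%

β_L = β_U × [1 + (1 − t)(D/E)] = 0.798 × [1 + (1 − 0.32) × 0.69]
    = 0.798 × [1 + 0.68 × 0.69] = 0.798 × 1.4692 = 1.1724
E(R) = R_f + β_L × MRP = 3.02% + 1.1724 × 5.52% = 9.49%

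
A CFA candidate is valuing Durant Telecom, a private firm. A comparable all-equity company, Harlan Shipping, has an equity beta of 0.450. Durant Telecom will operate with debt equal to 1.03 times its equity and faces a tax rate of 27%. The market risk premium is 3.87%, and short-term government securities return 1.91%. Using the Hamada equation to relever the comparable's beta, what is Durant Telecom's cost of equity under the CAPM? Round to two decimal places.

β_L = β_U × [1 + (1 − t)(D/E)] = 0.450 × [1 + (1 − 0.27) × 1.03]
    = 0.450 × [1 + 0.73 × 1.03] = 0.450 × 1.7519 = 0.7884
E(R) = R_f + β_L × MRP = 1.91% + 0.7884 × 3.87% = 4.96%

4.96%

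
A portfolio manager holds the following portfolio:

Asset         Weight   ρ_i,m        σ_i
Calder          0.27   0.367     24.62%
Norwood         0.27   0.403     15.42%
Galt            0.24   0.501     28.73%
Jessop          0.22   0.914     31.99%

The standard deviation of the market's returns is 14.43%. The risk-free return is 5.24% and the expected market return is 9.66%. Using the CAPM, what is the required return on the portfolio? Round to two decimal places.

9.53%

β_Calder = 0.367 × 24.62% / 14.43% = 0.6262
β_Norwood = 0.403 × 15.42% / 14.43% = 0.4306
β_Galt = 0.501 × 28.73% / 14.43% = 0.9975
β_Jessop = 0.914 × 31.99% / 14.43% = 2.0263
β_P = Σ w_i β_i = 0.27×0.6262 + 0.27×0.4306 + 0.24×0.9975 + 0.22×2.0263 = 0.9705
MRP = 9.66% − 5.24% = 4.42%
E(R_P) = R_f + β_P × MRP = 5.24% + 0.9705 × 4.42% = 9.53%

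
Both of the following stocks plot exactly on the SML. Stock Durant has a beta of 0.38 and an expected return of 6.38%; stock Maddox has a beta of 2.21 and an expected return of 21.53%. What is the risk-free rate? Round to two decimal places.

3.23%

Both satisfy E(R) = R_f + β·MRP, so the slope of the SML is
MRP = (21.53% − 6.38%) / (2.21 − 0.38) = 15.15% / 1.83 = 8.2787%
R_f = E(R_Durant) − β_Durant·MRP = 6.38% − 0.38 × 8.2787% = 3.2341%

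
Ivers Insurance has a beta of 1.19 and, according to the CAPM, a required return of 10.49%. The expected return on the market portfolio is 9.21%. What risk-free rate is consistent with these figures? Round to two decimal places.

E(R) = R_f + β(E(R_m) − R_f) = R_f(1 − β) + β·E(R_m)
10.49% = R_f × (1 − 1.19) + 1.19 × 9.21%
10.49% = R_f × -0.19 + 10.9599%
R_f = (10.49% − 10.9599%) / -0.19 = 2.47%

2.47%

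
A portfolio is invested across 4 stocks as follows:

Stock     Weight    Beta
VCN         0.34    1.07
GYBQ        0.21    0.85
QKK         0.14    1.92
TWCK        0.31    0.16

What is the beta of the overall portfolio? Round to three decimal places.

0.861

β_P = Σ w_i β_i = 0.34×1.07 + 0.21×0.85 + 0.14×1.92 + 0.31×0.16 = 0.8607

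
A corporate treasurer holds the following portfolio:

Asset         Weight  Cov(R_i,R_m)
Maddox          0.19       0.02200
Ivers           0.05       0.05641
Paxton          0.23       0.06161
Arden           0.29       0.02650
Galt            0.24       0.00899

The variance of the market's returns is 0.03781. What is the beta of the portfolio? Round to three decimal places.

0.820

β_Maddox = 0.02200 / 0.03781 = 0.5819
β_Ivers = 0.05641 / 0.03781 = 1.4919
β_Paxton = 0.06161 / 0.03781 = 1.6295
β_Arden = 0.02650 / 0.03781 = 0.7009
β_Galt = 0.00899 / 0.03781 = 0.2378
β_P = Σ w_i β_i = 0.19×0.5819 + 0.05×1.4919 + 0.23×1.6295 + 0.29×0.7009 + 0.24×0.2378 = 0.8203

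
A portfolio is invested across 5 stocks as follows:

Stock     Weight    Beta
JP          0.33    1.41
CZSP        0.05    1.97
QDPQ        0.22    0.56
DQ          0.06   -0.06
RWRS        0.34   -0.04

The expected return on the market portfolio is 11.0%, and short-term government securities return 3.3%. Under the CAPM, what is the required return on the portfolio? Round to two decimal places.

β_P = Σ w_i β_i = 0.33×1.41 + 0.05×1.97 + 0.22×0.56 + 0.06×-0.06 + 0.34×-0.04 = 0.6698
MRP = 11.0% − 3.3% = 7.70%
E(R_P) = R_f + β_P × MRP = 3.3% + 0.6698 × 7.7% = 8.46%

8.46%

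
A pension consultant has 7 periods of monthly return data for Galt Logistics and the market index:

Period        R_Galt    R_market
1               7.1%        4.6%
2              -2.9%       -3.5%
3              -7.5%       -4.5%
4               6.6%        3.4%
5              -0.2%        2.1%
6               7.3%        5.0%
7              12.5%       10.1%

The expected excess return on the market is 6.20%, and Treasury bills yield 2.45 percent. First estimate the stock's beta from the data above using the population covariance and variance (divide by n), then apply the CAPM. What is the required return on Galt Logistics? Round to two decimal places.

Mean R_i = (7.1 − 2.9 − 7.5 + 6.6 − 0.2 + 7.3 + 12.5) / 7 = 3.2714%
Mean R_m = (4.6 − 3.5 − 4.5 + 3.4 + 2.1 + 5.0 + 10.1) / 7 = 2.4571%
Σ(R_i − R̄_i)(R_m − R̄_m) = 205.0614  ⇒  Cov = 205.0614 / 7 = 29.2945
Σ(R_m − R̄_m)² = 154.3771  ⇒  Var(R_m) = 154.3771 / 7 = 22.0539
β = Cov / Var(R_m) = 29.2945 / 22.0539 = 1.3283
E(R) = R_f + β × MRP = 2.45% + 1.3283 × 6.20% = 10.69%

10.69%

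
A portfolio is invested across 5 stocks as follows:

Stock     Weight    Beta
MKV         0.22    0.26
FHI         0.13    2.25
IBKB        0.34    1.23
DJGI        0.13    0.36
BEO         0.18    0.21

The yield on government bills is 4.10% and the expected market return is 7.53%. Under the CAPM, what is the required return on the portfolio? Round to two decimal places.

β_P = Σ w_i β_i = 0.22×0.26 + 0.13×2.25 + 0.34×1.23 + 0.13×0.36 + 0.18×0.21 = 0.8525
MRP = 7.53% − 4.10% = 3.43%
E(R_P) = R_f + β_P × MRP = 4.10% + 0.8525 × 3.43% = 7.02%

7.02%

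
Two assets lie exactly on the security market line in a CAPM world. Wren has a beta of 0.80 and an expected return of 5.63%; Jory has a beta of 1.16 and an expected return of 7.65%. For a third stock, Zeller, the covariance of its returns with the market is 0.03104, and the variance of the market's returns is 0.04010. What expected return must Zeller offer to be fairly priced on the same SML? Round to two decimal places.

5.48%

MRP = (7.65% − 5.63%) / (1.16 − 0.80) = 5.6111%
R_f = 5.63% − 0.80 × 5.6111% = 1.1411%
β_Zeller = Cov / Var(R_m) = 0.03104 / 0.04010 = 0.7741
E(R_Zeller) = R_f + β × MRP = 1.1411% + 0.7741 × 5.6111% = 5.48%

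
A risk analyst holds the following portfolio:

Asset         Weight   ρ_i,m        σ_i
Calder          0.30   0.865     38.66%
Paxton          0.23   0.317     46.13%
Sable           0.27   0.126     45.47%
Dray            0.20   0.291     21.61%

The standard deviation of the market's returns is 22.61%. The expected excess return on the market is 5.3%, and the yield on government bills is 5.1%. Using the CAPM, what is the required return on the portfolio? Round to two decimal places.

8.90%

β_Calder = 0.865 × 38.66% / 22.61% = 1.4790
β_Paxton = 0.317 × 46.13% / 22.61% = 0.6468
β_Sable = 0.126 × 45.47% / 22.61% = 0.2534
β_Dray = 0.291 × 21.61% / 22.61% = 0.2781
β_P = Σ w_i β_i = 0.30×1.4790 + 0.23×0.6468 + 0.27×0.2534 + 0.20×0.2781 = 0.7165
E(R_P) = R_f + β_P × MRP = 5.1% + 0.7165 × 5.3% = 8.90%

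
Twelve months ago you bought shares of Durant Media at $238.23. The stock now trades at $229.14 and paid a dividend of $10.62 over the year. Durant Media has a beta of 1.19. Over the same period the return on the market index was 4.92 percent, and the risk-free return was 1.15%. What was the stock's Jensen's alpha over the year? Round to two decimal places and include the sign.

-4.99%

Realised HPR = (P1 + D1 − P0) / P0 = (229.14 + 10.62 − 238.23) / 238.23 = 1.53 / 238.23 = 0.6422%
MRP = 4.92% − 1.15% = 3.77%
CAPM required = R_f + β·MRP = 1.15% + 1.19 × 3.77% = 5.6363%
α = realised − required = 0.6422% − 5.6363% = -4.99%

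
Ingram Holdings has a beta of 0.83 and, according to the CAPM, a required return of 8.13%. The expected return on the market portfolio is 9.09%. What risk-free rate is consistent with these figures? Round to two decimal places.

E(R) = R_f + β(E(R_m) − R_f) = R_f(1 − β) + β·E(R_m)
8.13% = R_f × (1 − 0.83) + 0.83 × 9.09%
8.13% = R_f × 0.17 + 7.5447%
R_f = (8.13% − 7.5447%) / 0.17 = 3.44%

3.44%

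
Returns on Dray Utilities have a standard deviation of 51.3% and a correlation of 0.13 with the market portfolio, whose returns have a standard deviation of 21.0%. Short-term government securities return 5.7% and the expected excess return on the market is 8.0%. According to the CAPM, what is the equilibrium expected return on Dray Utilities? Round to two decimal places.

β = ρ × σ_i / σ_m = 0.13 × 51.3% / 21.0% = 0.3176
E(R) = 5.7% + 0.3176 × 8.0% = 8.24%

8.24%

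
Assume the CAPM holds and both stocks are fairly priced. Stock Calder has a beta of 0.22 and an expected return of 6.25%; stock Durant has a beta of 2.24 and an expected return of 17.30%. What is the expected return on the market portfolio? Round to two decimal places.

10.52%

Both satisfy E(R) = R_f + β·MRP, so the slope of the SML is
MRP = (17.30% − 6.25%) / (2.24 − 0.22) = 11.05% / 2.02 = 5.4703%
R_f = E(R_Calder) − β_Calder·MRP = 6.25% − 0.22 × 5.4703% = 5.0465%
E(R_m) = R_f + MRP = 5.0465% + 5.4703% = 10.52%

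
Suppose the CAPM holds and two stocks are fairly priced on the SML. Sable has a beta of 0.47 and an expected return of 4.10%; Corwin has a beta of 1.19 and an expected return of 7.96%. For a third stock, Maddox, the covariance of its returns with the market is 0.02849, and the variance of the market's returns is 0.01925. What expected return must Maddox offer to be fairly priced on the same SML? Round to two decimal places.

MRP = (7.96% − 4.10%) / (1.19 − 0.47) = 5.3611%
R_f = 4.10% − 0.47 × 5.3611% = 1.5803%
β_Maddox = Cov / Var(R_m) = 0.02849 / 0.01925 = 1.4800
E(R_Maddox) = R_f + β × MRP = 1.5803% + 1.4800 × 5.3611% = 9.51%

9.51%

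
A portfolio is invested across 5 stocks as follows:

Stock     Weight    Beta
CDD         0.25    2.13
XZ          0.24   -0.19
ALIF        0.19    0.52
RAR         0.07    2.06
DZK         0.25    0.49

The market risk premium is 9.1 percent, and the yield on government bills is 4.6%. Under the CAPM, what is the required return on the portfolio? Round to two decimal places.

β_P = Σ w_i β_i = 0.25×2.13 + 0.24×-0.19 + 0.19×0.52 + 0.07×2.06 + 0.25×0.49 = 0.8524
E(R_P) = R_f + β_P × MRP = 4.6% + 0.8524 × 9.1% = 12.36%

12.36%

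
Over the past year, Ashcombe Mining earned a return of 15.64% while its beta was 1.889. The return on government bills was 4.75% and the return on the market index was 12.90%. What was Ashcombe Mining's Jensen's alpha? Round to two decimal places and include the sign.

-4.51%

Market excess return = 12.90% − 4.75% = 8.15%
CAPM benchmark = R_f + β(R_m − R_f) = 4.75% + 1.889 × 8.15% = 20.14535%
α = actual − benchmark = 15.64% − 20.14535% = -4.51%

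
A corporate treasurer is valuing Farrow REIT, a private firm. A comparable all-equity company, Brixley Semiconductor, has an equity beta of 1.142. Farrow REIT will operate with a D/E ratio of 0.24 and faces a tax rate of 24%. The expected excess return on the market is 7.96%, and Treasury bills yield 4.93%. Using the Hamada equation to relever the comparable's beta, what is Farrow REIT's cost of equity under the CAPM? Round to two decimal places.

15.68%

β_L = β_U × [1 + (1 − t)(D/E)] = 1.142 × [1 + (1 − 0.24) × 0.24]
    = 1.142 × [1 + 0.76 × 0.24] = 1.142 × 1.1824 = 1.3503
E(R) = R_f + β_L × MRP = 4.93% + 1.3503 × 7.96% = 15.68%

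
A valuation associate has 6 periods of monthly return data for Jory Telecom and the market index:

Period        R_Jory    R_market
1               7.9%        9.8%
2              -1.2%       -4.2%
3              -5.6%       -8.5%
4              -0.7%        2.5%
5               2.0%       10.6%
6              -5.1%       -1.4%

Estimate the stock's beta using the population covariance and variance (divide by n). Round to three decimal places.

0.547

Mean R_i = (7.9 − 1.2 − 5.6 − 0.7 + 2.0 − 5.1) / 6 = -0.4500%
Mean R_m = (9.8 − 4.2 − 8.5 + 2.5 + 10.6 − 1.4) / 6 = 1.4667%
Σ(R_i − R̄_i)(R_m − R̄_m) = 160.6100  ⇒  Cov = 160.6100 / 6 = 26.7683
Σ(R_m − R̄_m)² = 293.5933  ⇒  Var(R_m) = 293.5933 / 6 = 48.9322
β = Cov / Var(R_m) = 26.7683 / 48.9322 = 0.5470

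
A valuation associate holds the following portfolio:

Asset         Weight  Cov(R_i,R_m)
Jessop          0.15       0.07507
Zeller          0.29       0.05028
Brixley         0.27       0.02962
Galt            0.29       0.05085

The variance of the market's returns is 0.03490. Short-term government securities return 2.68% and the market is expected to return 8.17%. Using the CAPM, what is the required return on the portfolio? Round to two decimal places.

β_Jessop = 0.07507 / 0.03490 = 2.1510
β_Zeller = 0.05028 / 0.03490 = 1.4407
β_Brixley = 0.02962 / 0.03490 = 0.8487
β_Galt = 0.05085 / 0.03490 = 1.4570
β_P = Σ w_i β_i = 0.15×2.1510 + 0.29×1.4407 + 0.27×0.8487 + 0.29×1.4570 = 1.3921
MRP = 8.17% − 2.68% = 5.49%
E(R_P) = R_f + β_P × MRP = 2.68% + 1.3921 × 5.49% = 10.32%

10.32%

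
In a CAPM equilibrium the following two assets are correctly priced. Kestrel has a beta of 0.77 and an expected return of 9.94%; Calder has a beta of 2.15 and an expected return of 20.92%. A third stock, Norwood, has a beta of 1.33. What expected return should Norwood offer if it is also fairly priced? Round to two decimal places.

MRP (SML slope) = (20.92% − 9.94%) / (2.15 − 0.77) = 10.98% / 1.38 = 7.9565%
R_f (intercept) = 9.94% − 0.77 × 7.9565% = 3.8135%
E(R_Norwood) = R_f + β × MRP = 3.8135% + 1.33 × 7.9565% = 14.40%

14.40%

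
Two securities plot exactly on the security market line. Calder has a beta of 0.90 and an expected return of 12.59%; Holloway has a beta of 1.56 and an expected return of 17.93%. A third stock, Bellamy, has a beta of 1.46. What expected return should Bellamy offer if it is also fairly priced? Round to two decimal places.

17.12%

MRP (SML slope) = (17.93% − 12.59%) / (1.56 − 0.90) = 5.34% / 0.66 = 8.0909%
R_f (intercept) = 12.59% − 0.90 × 8.0909% = 5.3082%
E(R_Bellamy) = R_f + β × MRP = 5.3082% + 1.46 × 8.0909% = 17.12%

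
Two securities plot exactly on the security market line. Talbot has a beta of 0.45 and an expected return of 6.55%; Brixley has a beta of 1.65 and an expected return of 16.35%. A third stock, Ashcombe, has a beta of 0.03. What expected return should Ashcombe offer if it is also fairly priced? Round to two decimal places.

MRP (SML slope) = (16.35% − 6.55%) / (1.65 − 0.45) = 9.80% / 1.20 = 8.1667%
R_f (intercept) = 6.55% − 0.45 × 8.1667% = 2.8750%
E(R_Ashcombe) = R_f + β × MRP = 2.8750% + 0.03 × 8.1667% = 3.12%

3.12%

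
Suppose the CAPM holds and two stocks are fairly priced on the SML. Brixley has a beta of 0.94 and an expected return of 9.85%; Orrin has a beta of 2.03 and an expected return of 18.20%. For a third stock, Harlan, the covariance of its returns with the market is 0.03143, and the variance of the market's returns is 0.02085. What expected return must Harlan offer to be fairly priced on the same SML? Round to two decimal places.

14.20%

MRP = (18.20% − 9.85%) / (2.03 − 0.94) = 7.6606%
R_f = 9.85% − 0.94 × 7.6606% = 2.6490%
β_Harlan = Cov / Var(R_m) = 0.03143 / 0.02085 = 1.5074
E(R_Harlan) = R_f + β × MRP = 2.6490% + 1.5074 × 7.6606% = 14.20%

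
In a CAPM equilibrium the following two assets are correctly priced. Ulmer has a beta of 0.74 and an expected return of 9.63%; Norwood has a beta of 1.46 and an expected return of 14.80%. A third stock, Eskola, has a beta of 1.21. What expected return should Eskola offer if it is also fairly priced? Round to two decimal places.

13.00%

MRP (SML slope) = (14.80% − 9.63%) / (1.46 − 0.74) = 5.17% / 0.72 = 7.1806%
R_f (intercept) = 9.63% − 0.74 × 7.1806% = 4.3164%
E(R_Eskola) = R_f + β × MRP = 4.3164% + 1.21 × 7.1806% = 13.00%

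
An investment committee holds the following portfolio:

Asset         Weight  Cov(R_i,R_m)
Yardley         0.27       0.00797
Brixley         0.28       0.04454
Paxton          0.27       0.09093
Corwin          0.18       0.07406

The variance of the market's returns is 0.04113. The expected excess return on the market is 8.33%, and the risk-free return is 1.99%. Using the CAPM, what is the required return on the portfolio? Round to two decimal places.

β_Yardley = 0.00797 / 0.04113 = 0.1938
β_Brixley = 0.04454 / 0.04113 = 1.0829
β_Paxton = 0.09093 / 0.04113 = 2.2108
β_Corwin = 0.07406 / 0.04113 = 1.8006
β_P = Σ w_i β_i = 0.27×0.1938 + 0.28×1.0829 + 0.27×2.2108 + 0.18×1.8006 = 1.2766
E(R_P) = R_f + β_P × MRP = 1.99% + 1.2766 × 8.33% = 12.62%

12.62%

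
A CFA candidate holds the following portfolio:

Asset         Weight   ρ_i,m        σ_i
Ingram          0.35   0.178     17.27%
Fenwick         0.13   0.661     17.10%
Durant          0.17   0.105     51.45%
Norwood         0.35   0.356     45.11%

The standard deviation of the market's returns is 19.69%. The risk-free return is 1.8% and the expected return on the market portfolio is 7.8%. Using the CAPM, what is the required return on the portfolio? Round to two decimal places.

4.57%

β_Ingram = 0.178 × 17.27% / 19.69% = 0.1561
β_Fenwick = 0.661 × 17.10% / 19.69% = 0.5741
β_Durant = 0.105 × 51.45% / 19.69% = 0.2744
β_Norwood = 0.356 × 45.11% / 19.69% = 0.8156
β_P = Σ w_i β_i = 0.35×0.1561 + 0.13×0.5741 + 0.17×0.2744 + 0.35×0.8156 = 0.4614
MRP = 7.8% − 1.8% = 6.00%
E(R_P) = R_f + β_P × MRP = 1.8% + 0.4614 × 6.0% = 4.57%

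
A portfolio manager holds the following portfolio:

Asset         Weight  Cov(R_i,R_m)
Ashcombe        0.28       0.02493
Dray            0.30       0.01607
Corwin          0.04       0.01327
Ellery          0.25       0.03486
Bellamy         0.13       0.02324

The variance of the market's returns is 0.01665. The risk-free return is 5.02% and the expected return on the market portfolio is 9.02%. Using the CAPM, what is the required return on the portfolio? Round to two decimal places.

β_Ashcombe = 0.02493 / 0.01665 = 1.4973
β_Dray = 0.01607 / 0.01665 = 0.9652
β_Corwin = 0.01327 / 0.01665 = 0.7970
β_Ellery = 0.03486 / 0.01665 = 2.0937
β_Bellamy = 0.02324 / 0.01665 = 1.3958
β_P = Σ w_i β_i = 0.28×1.4973 + 0.30×0.9652 + 0.04×0.7970 + 0.25×2.0937 + 0.13×1.3958 = 1.4456
MRP = 9.02% − 5.02% = 4.00%
E(R_P) = R_f + β_P × MRP = 5.02% + 1.4456 × 4.00% = 10.80%

10.80%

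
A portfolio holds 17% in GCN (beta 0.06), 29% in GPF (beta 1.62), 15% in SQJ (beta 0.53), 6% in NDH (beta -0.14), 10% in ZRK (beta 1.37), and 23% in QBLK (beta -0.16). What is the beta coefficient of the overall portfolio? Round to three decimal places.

0.651

β_P = Σ w_i β_i = 0.17×0.06 + 0.29×1.62 + 0.15×0.53 + 0.06×-0.14 + 0.10×1.37 + 0.23×-0.16 = 0.6513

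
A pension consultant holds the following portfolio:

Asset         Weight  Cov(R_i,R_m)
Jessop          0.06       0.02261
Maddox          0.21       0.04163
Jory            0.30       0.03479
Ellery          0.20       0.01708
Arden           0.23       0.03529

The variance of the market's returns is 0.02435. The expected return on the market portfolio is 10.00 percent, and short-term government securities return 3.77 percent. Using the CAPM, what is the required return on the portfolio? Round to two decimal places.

11.97%

β_Jessop = 0.02261 / 0.02435 = 0.9285
β_Maddox = 0.04163 / 0.02435 = 1.7097
β_Jory = 0.03479 / 0.02435 = 1.4287
β_Ellery = 0.01708 / 0.02435 = 0.7014
β_Arden = 0.03529 / 0.02435 = 1.4493
β_P = Σ w_i β_i = 0.06×0.9285 + 0.21×1.7097 + 0.30×1.4287 + 0.20×0.7014 + 0.23×1.4493 = 1.3170
MRP = 10.00% − 3.77% = 6.23%
E(R_P) = R_f + β_P × MRP = 3.77% + 1.3170 × 6.23% = 11.97%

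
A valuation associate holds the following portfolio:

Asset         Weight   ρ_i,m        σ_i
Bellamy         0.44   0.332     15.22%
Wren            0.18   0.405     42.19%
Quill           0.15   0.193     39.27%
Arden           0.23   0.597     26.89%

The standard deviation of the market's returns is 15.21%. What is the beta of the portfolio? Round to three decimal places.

0.666

β_Bellamy = 0.332 × 15.22% / 15.21% = 0.3322
β_Wren = 0.405 × 42.19% / 15.21% = 1.1234
β_Quill = 0.193 × 39.27% / 15.21% = 0.4983
β_Arden = 0.597 × 26.89% / 15.21% = 1.0554
β_P = Σ w_i β_i = 0.44×0.3322 + 0.18×1.1234 + 0.15×0.4983 + 0.23×1.0554 = 0.6659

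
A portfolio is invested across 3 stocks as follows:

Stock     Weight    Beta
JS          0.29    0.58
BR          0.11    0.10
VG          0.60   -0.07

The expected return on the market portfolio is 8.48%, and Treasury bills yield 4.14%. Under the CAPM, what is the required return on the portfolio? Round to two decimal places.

β_P = Σ w_i β_i = 0.29×0.58 + 0.11×0.10 + 0.60×-0.07 = 0.1372
MRP = 8.48% − 4.14% = 4.34%
E(R_P) = R_f + β_P × MRP = 4.14% + 0.1372 × 4.34% = 4.74%

4.74%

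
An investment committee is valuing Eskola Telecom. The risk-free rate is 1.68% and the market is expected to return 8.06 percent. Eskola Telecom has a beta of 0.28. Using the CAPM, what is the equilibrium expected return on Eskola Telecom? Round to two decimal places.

3.47%

Market risk premium = E(R_m) − R_f = 8.06% − 1.68% = 6.38%
E(R) = R_f + β × MRP = 1.68% + 0.28 × 6.38% = 3.47%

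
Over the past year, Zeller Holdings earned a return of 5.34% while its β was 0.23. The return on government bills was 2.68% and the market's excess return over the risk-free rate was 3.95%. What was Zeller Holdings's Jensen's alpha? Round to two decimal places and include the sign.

CAPM benchmark = R_f + β(R_m − R_f) = 2.68% + 0.23 × 3.95% = 3.5885%
α = actual − benchmark = 5.34% − 3.5885% = +1.75%

+1.75%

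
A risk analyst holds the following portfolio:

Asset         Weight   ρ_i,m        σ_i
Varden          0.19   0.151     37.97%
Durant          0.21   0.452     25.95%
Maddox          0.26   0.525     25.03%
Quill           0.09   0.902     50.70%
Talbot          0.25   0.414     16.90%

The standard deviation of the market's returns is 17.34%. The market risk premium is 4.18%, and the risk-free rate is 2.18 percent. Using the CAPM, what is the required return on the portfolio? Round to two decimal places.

5.27%

β_Varden = 0.151 × 37.97% / 17.34% = 0.3306
β_Durant = 0.452 × 25.95% / 17.34% = 0.6764
β_Maddox = 0.525 × 25.03% / 17.34% = 0.7578
β_Quill = 0.902 × 50.70% / 17.34% = 2.6373
β_Talbot = 0.414 × 16.90% / 17.34% = 0.4035
β_P = Σ w_i β_i = 0.19×0.3306 + 0.21×0.6764 + 0.26×0.7578 + 0.09×2.6373 + 0.25×0.4035 = 0.7401
E(R_P) = R_f + β_P × MRP = 2.18% + 0.7401 × 4.18% = 5.27%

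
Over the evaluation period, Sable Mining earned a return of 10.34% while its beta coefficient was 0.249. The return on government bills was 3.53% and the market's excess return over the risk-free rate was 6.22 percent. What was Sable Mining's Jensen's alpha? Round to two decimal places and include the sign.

CAPM benchmark = R_f + β(R_m − R_f) = 3.53% + 0.249 × 6.22% = 5.07878%
α = actual − benchmark = 10.34% − 5.07878% = +5.26%

+5.26%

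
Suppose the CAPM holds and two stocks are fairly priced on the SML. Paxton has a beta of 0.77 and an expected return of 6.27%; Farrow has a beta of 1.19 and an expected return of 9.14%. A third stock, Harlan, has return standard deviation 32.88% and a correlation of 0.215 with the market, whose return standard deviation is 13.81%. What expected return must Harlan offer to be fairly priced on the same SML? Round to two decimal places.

MRP = (9.14% − 6.27%) / (1.19 − 0.77) = 6.8333%
R_f = 6.27% − 0.77 × 6.8333% = 1.0084%
β_Harlan = ρ·σ_i/σ_m = 0.215 × 32.88 / 13.81 = 0.5119
E(R_Harlan) = R_f + β × MRP = 1.0084% + 0.5119 × 6.8333% = 4.51%

4.51%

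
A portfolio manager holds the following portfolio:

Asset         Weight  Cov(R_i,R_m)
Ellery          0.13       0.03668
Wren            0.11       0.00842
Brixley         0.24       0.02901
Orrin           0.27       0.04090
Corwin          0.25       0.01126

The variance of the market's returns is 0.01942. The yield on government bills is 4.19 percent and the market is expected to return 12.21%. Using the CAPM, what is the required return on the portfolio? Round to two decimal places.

β_Ellery = 0.03668 / 0.01942 = 1.8888
β_Wren = 0.00842 / 0.01942 = 0.4336
β_Brixley = 0.02901 / 0.01942 = 1.4938
β_Orrin = 0.04090 / 0.01942 = 2.1061
β_Corwin = 0.01126 / 0.01942 = 0.5798
β_P = Σ w_i β_i = 0.13×1.8888 + 0.11×0.4336 + 0.24×1.4938 + 0.27×2.1061 + 0.25×0.5798 = 1.3653
MRP = 12.21% − 4.19% = 8.02%
E(R_P) = R_f + β_P × MRP = 4.19% + 1.3653 × 8.02% = 15.14%

15.14%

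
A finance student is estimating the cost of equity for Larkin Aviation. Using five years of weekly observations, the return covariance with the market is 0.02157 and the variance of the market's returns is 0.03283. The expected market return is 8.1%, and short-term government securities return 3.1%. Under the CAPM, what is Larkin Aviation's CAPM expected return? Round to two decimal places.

β = Cov(R_i, R_m) / Var(R_m) = 0.02157 / 0.03283 = 0.6570
MRP = 8.1% − 3.1% = 5.00%
E(R) = R_f + β × MRP = 3.1% + 0.6570 × 5.0% = 6.39%

6.39%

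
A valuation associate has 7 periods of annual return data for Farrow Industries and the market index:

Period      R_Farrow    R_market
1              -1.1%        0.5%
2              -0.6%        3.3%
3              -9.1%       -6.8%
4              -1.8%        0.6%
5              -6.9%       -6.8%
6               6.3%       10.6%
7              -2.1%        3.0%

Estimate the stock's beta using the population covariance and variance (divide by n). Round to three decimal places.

0.788

Mean R_i = (-1.1 − 0.6 − 9.1 − 1.8 − 6.9 + 6.3 − 2.1) / 7 = -2.1857%
Mean R_m = (0.5 + 3.3 − 6.8 + 0.6 − 6.8 + 10.6 + 3.0) / 7 = 0.6286%
Σ(R_i − R̄_i)(R_m − R̄_m) = 175.2871  ⇒  Cov = 175.2871 / 7 = 25.0410
Σ(R_m − R̄_m)² = 222.5743  ⇒  Var(R_m) = 222.5743 / 7 = 31.7963
β = Cov / Var(R_m) = 25.0410 / 31.7963 = 0.7875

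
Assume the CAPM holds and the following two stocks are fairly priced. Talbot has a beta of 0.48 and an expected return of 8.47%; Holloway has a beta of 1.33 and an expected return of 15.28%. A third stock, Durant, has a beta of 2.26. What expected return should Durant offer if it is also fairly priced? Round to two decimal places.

22.73%

MRP (SML slope) = (15.28% − 8.47%) / (1.33 − 0.48) = 6.81% / 0.85 = 8.0118%
R_f (intercept) = 8.47% − 0.48 × 8.0118% = 4.6243%
E(R_Durant) = R_f + β × MRP = 4.6243% + 2.26 × 8.0118% = 22.73%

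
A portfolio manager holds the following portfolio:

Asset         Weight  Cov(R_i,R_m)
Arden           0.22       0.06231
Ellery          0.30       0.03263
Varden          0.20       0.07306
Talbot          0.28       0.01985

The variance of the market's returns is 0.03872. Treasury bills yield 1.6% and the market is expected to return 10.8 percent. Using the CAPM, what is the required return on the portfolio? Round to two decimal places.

11.98%

β_Arden = 0.06231 / 0.03872 = 1.6092
β_Ellery = 0.03263 / 0.03872 = 0.8427
β_Varden = 0.07306 / 0.03872 = 1.8869
β_Talbot = 0.01985 / 0.03872 = 0.5127
β_P = Σ w_i β_i = 0.22×1.6092 + 0.30×0.8427 + 0.20×1.8869 + 0.28×0.5127 = 1.1278
MRP = 10.8% − 1.6% = 9.20%
E(R_P) = R_f + β_P × MRP = 1.6% + 1.1278 × 9.2% = 11.98%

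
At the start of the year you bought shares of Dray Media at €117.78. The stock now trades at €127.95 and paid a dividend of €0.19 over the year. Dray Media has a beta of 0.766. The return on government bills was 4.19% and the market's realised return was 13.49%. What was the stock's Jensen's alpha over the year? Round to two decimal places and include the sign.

Realised HPR = (P1 + D1 − P0) / P0 = (127.95 + 0.19 − 117.78) / 117.78 = 10.36 / 117.78 = 8.7961%
MRP = 13.49% − 4.19% = 9.30%
CAPM required = R_f + β·MRP = 4.19% + 0.766 × 9.30% = 11.31380%
α = realised − required = 8.7961% − 11.31380% = -2.52%

-2.52%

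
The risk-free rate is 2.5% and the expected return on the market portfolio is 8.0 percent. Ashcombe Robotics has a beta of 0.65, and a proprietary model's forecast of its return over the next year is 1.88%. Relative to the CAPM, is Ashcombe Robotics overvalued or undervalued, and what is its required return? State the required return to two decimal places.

Overvalued; required return 6.08%

MRP = 8.0% − 2.5% = 5.50%
Required return = R_f + β·MRP = 2.5% + 0.65 × 5.5% = 6.08%
Forecast 1.88% < required 6.08% → the stock plots below the SML → overvalued.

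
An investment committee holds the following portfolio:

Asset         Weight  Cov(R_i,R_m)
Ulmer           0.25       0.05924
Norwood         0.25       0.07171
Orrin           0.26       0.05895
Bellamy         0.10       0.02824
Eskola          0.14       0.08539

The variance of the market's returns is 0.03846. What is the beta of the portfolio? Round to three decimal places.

1.634

β_Ulmer = 0.05924 / 0.03846 = 1.5403
β_Norwood = 0.07171 / 0.03846 = 1.8645
β_Orrin = 0.05895 / 0.03846 = 1.5328
β_Bellamy = 0.02824 / 0.03846 = 0.7343
β_Eskola = 0.08539 / 0.03846 = 2.2202
β_P = Σ w_i β_i = 0.25×1.5403 + 0.25×1.8645 + 0.26×1.5328 + 0.10×0.7343 + 0.14×2.2202 = 1.6340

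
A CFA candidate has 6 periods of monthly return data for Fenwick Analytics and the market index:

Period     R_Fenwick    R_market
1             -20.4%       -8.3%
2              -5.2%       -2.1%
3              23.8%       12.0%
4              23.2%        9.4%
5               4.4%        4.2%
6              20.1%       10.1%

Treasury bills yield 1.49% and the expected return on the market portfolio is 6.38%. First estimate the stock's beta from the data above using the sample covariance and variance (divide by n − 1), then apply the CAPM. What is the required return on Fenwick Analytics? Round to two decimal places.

12.42%

Mean R_i = (-20.4 − 5.2 + 23.8 + 23.2 + 4.4 + 20.1) / 6 = 7.6500%
Mean R_m = (-8.3 − 2.1 + 12.0 + 9.4 + 4.2 + 10.1) / 6 = 4.2167%
Σ(R_i − R̄_i)(R_m − R̄_m) = 711.8650  ⇒  Cov = 711.8650 / 5 = 142.3730
Σ(R_m − R̄_m)² = 318.6283  ⇒  Var(R_m) = 318.6283 / 5 = 63.7257
β = Cov / Var(R_m) = 142.3730 / 63.7257 = 2.2342
MRP = 6.38% − 1.49% = 4.89%
E(R) = R_f + β × MRP = 1.49% + 2.2342 × 4.89% = 12.42%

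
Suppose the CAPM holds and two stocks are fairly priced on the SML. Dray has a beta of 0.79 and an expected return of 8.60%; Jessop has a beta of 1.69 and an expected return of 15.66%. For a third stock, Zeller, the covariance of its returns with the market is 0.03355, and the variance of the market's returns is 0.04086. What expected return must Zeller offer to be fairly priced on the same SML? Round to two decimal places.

MRP = (15.66% − 8.60%) / (1.69 − 0.79) = 7.8444%
R_f = 8.60% − 0.79 × 7.8444% = 2.4029%
β_Zeller = Cov / Var(R_m) = 0.03355 / 0.04086 = 0.8211
E(R_Zeller) = R_f + β × MRP = 2.4029% + 0.8211 × 7.8444% = 8.84%

8.84%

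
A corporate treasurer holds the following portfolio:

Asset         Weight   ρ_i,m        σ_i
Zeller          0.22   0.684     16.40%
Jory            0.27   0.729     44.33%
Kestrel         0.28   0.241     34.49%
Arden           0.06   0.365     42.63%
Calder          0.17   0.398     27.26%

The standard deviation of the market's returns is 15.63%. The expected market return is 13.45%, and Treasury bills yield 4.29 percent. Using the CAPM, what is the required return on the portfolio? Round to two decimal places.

β_Zeller = 0.684 × 16.40% / 15.63% = 0.7177
β_Jory = 0.729 × 44.33% / 15.63% = 2.0676
β_Kestrel = 0.241 × 34.49% / 15.63% = 0.5318
β_Arden = 0.365 × 42.63% / 15.63% = 0.9955
β_Calder = 0.398 × 27.26% / 15.63% = 0.6941
β_P = Σ w_i β_i = 0.22×0.7177 + 0.27×2.0676 + 0.28×0.5318 + 0.06×0.9955 + 0.17×0.6941 = 1.0428
MRP = 13.45% − 4.29% = 9.16%
E(R_P) = R_f + β_P × MRP = 4.29% + 1.0428 × 9.16% = 13.84%

13.84%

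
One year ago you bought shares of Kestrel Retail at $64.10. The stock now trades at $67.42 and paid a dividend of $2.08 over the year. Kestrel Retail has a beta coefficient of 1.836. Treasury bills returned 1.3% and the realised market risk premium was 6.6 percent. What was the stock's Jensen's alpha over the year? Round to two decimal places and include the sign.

-4.99%

Realised HPR = (P1 + D1 − P0) / P0 = (67.42 + 2.08 − 64.10) / 64.10 = 5.40 / 64.10 = 8.4243%
CAPM required = R_f + β·MRP = 1.3% + 1.836 × 6.6% = 13.4176%
α = realised − required = 8.4243% − 13.4176% = -4.99%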